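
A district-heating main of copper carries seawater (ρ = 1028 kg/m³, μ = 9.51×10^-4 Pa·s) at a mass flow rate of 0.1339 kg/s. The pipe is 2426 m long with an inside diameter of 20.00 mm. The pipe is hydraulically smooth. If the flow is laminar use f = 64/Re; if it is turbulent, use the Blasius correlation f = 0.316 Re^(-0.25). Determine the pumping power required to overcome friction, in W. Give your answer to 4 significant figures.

P ≈ 45.34 W

A = πD²/4 = π(0.02)²/4 = 0.0003142 m²; mean velocity V = ṁ/(ρA) = 0.1339/(1028 · 0.0003142) = 0.4146 m/s.
Reynolds number Re = ρVD/μ = 1028 · 0.4146 · 0.02 / 0.000951 = 8964.
Re > 4000 → turbulent. Smooth-pipe (Blasius): f = 0.316 Re^(-0.25) = 0.316/(8964)^0.25 = 0.03248.
Darcy-Weisbach: ΔP = f(L/D)(ρV²/2) = 0.03248·(2426/0.02)·(1028·0.4146²/2) = 0.03248·1.213e+05·88.36 = 3.481e+05 Pa.
Q = ṁ/ρ = 0.1339/1028 = 0.0001303 m³/s.
Pumping power P = QΔP = 0.0001303·3.481e+05 = 45.337 W = 45.34 W.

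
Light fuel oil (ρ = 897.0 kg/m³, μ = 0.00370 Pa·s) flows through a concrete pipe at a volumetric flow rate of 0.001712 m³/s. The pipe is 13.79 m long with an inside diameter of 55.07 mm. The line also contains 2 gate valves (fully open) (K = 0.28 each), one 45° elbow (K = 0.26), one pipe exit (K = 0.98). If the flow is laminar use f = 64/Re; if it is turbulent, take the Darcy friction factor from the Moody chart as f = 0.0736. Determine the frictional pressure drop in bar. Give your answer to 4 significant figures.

Cross-sectional area A = πD²/4 = π(0.05507)²/4 = 0.002382 m²; mean velocity V = Q/A = 0.001712/0.002382 = 0.7188 m/s.
Reynolds number Re = ρVD/μ = 897 · 0.7188 · 0.05507 / 0.0037 = 9596.
Re > 4000 → turbulent; use the Moody-chart value f = 0.0736.
Total minor-loss coefficient ΣK = 2·0.28 + 1·0.26 + 1·0.98 = 1.8.
ΔP = [f·L/D + ΣK]·(ρV²/2) = [0.0736·13.79/0.05507 + 1.8]·(897·0.7188²/2) = [18.43 + 1.8]·231.7 = 4687 Pa.
ΔP = 4687 Pa = 0.04687 bar.

ΔP ≈ 0.04687 bar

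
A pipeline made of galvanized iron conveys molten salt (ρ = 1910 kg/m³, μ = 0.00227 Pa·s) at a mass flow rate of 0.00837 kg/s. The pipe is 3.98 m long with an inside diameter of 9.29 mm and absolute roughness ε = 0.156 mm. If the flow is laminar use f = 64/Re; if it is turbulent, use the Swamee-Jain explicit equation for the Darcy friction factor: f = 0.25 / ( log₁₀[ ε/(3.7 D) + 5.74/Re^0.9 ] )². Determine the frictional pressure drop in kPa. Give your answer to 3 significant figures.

ΔP ≈ 0.217 kPa

A = πD²/4 = π(0.00929)²/4 = 6.778e-05 m²; mean velocity V = ṁ/(ρA) = 0.00837/(1910 · 6.778e-05) = 0.06465 m/s.
Reynolds number Re = ρVD/μ = 1910 · 0.06465 · 0.00929 / 0.00227 = 505.4.
Re < 2300 → laminar flow, so f = 64/Re = 64/505.4 = 0.1266 (the turbulent correlation is not needed).
Darcy-Weisbach: ΔP = f(L/D)(ρV²/2) = 0.1266·(3.98/0.00929)·(1910·0.06465²/2) = 0.1266·428.4·3.992 = 216.6 Pa.
ΔP = 216.6 Pa = 0.217 kPa.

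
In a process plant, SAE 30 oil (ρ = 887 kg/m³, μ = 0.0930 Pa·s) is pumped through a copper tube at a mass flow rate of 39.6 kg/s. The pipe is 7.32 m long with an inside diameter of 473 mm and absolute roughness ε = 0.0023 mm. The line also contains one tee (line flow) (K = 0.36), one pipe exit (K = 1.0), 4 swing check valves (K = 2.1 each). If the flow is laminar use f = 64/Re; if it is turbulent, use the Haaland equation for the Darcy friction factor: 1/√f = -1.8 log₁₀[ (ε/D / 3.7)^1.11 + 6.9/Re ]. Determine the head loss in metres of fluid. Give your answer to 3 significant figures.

h_f ≈ 0.0350 m

A = πD²/4 = π(0.473)²/4 = 0.1757 m²; mean velocity V = ṁ/(ρA) = 39.6/(887 · 0.1757) = 0.2541 m/s.
Reynolds number Re = ρVD/μ = 887 · 0.2541 · 0.473 / 0.093 = 1146.
Re < 2300 → laminar flow, so f = 64/Re = 64/1146 = 0.05584 (the turbulent correlation is not needed).
Total minor-loss coefficient ΣK = 1·0.36 + 1·1 + 4·2.1 = 9.76.
ΔP = [f·L/D + ΣK]·(ρV²/2) = [0.05584·7.32/0.473 + 9.76]·(887·0.2541²/2) = [0.8641 + 9.76]·28.63 = 304.2 Pa.
Head loss h_f = ΔP/(ρg) = 304.2/(887·9.81) = 0.0350 m.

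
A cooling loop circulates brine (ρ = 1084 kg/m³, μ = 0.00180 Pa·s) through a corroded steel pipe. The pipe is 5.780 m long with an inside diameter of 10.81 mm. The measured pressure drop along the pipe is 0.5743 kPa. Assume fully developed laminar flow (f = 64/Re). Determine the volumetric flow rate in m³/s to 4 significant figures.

Q ≈ 1.850×10^-5 m³/s

For laminar flow, f = 64/Re with Re = ρVD/μ, so Darcy-Weisbach reduces to ΔP = 32μLV/D². Solving for V: V = ΔP·D²/(32μL) = 574.3·(0.01081)²/(32·0.0018·5.78) = 0.2016 m/s.
Check: Re = ρVD/μ = 1084·0.2016·0.01081/0.0018 = 1312 < 2300, so the laminar assumption holds.
Q = V·A = 0.2016·(π/4·0.01081²) = 1.85e-05 m³/s = 1.850×10^-5 m³/s.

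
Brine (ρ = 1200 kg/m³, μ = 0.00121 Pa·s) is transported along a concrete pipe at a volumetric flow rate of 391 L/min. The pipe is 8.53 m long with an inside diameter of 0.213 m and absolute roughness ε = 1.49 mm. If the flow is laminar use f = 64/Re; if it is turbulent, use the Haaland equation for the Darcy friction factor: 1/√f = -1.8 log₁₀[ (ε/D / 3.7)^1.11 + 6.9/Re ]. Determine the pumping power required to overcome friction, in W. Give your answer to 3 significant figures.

P ≈ 0.186 W

Q = 391 L/min = 391/60000 = 0.006517 m³/s.
Cross-sectional area A = πD²/4 = π(0.213)²/4 = 0.03563 m²; mean velocity V = Q/A = 0.006517/0.03563 = 0.1829 m/s.
Reynolds number Re = ρVD/μ = 1200 · 0.1829 · 0.213 / 0.00121 = 3.863e+04.
Re > 4000 → turbulent. Relative roughness ε/D = 0.00149/0.213 = 0.007. Haaland: 1/√f = -1.8 log₁₀[(0.007/3.7)^1.11 + 6.9/3.863e+04] = -1.8 log₁₀[0.000948 + 0.000179] = 5.306, so f = 0.03551.
Darcy-Weisbach: ΔP = f(L/D)(ρV²/2) = 0.03551·(8.53/0.213)·(1200·0.1829²/2) = 0.03551·40.05·20.07 = 28.54 Pa.
Pumping power P = QΔP = 0.006517·28.54 = 0.1860 W = 0.186 W.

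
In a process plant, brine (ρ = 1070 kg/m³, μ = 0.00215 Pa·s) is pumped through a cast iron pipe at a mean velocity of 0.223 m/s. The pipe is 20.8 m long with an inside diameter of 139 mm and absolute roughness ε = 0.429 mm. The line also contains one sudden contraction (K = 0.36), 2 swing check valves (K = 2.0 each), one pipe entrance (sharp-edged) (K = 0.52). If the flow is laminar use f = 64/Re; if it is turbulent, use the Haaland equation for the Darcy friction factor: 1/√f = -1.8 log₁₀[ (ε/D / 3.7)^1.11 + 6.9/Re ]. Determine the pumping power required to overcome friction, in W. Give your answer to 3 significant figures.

P ≈ 0.877 W

Reynolds number Re = ρVD/μ = 1070 · 0.223 · 0.139 / 0.00215 = 1.543e+04.
Re > 4000 → turbulent. Relative roughness ε/D = 0.000429/0.139 = 0.00309. Haaland: 1/√f = -1.8 log₁₀[(0.00309/3.7)^1.11 + 6.9/1.543e+04] = -1.8 log₁₀[0.000382 + 0.000447] = 5.546, so f = 0.03251.
Total minor-loss coefficient ΣK = 1·0.36 + 2·2 + 1·0.52 = 4.88.
ΔP = [f·L/D + ΣK]·(ρV²/2) = [0.03251·20.8/0.139 + 4.88]·(1070·0.223²/2) = [4.865 + 4.88]·26.61 = 259.3 Pa.
Q = V·A = 0.223·0.01517 = 0.003384 m³/s.
Pumping power P = QΔP = 0.003384·259.3 = 0.8774 W = 0.877 W.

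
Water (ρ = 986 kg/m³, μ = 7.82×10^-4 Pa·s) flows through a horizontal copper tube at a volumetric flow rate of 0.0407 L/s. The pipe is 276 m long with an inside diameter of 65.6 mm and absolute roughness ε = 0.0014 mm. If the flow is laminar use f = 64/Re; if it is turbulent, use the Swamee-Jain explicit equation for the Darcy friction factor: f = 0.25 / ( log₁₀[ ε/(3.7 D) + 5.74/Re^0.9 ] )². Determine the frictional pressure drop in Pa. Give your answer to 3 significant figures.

ΔP ≈ 19.3 Pa

Q = 0.0407 L/s = 0.0407/1000 = 4.07e-05 m³/s.
Cross-sectional area A = πD²/4 = π(0.0656)²/4 = 0.00338 m²; mean velocity V = Q/A = 4.07e-05/0.00338 = 0.01204 m/s.
Reynolds number Re = ρVD/μ = 986 · 0.01204 · 0.0656 / 0.000782 = 996.
Re < 2300 → laminar flow, so f = 64/Re = 64/996 = 0.06426 (the turbulent correlation is not needed).
Darcy-Weisbach: ΔP = f(L/D)(ρV²/2) = 0.06426·(276/0.0656)·(986·0.01204²/2) = 0.06426·4207·0.07149 = 19.33 Pa.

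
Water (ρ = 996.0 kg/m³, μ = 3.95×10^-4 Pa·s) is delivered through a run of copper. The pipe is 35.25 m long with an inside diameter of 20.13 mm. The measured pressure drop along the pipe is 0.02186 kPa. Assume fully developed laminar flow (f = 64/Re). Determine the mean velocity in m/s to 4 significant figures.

For laminar flow, f = 64/Re with Re = ρVD/μ, so Darcy-Weisbach reduces to ΔP = 32μLV/D². Solving for V: V = ΔP·D²/(32μL) = 21.86·(0.02013)²/(32·0.000395·35.25) = 0.01988 m/s.
Check: Re = ρVD/μ = 996·0.01988·0.02013/0.000395 = 1009 < 2300, so the laminar assumption holds.

V ≈ 0.01988 m/s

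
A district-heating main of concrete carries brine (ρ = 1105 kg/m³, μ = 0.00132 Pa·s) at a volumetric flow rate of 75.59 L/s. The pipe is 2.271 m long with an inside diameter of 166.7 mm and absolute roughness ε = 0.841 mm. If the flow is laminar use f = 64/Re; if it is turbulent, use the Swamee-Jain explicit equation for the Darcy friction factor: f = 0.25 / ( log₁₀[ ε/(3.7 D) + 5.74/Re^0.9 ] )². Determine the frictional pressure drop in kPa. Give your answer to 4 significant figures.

ΔP ≈ 2.776 kPa

Q = 75.59 L/s = 75.59/1000 = 0.07559 m³/s.
Cross-sectional area A = πD²/4 = π(0.1667)²/4 = 0.02183 m²; mean velocity V = Q/A = 0.07559/0.02183 = 3.463 m/s.
Reynolds number Re = ρVD/μ = 1105 · 3.463 · 0.1667 / 0.00132 = 4.833e+05.
Re > 4000 → turbulent. Relative roughness ε/D = 0.000841/0.1667 = 0.00504. Swamee-Jain: f = 0.25/(log₁₀[0.00504/3.7 + 5.74/4.833e+05^0.9])² = 0.25/(log₁₀[0.00136 + 4.4e-05])² = 0.25/(-2.852)² = 0.03075.
Darcy-Weisbach: ΔP = f(L/D)(ρV²/2) = 0.03075·(2.271/0.1667)·(1105·3.463²/2) = 0.03075·13.62·6627 = 2776 Pa.
ΔP = 2776 Pa = 2.776 kPa.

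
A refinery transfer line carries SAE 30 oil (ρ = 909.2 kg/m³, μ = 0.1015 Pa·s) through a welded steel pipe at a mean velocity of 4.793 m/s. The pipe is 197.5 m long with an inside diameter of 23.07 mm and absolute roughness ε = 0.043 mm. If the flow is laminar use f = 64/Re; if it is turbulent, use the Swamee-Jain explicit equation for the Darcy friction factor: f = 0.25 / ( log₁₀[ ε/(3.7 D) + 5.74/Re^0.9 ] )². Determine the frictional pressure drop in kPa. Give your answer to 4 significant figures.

ΔP ≈ 5777 kPa

Reynolds number Re = ρVD/μ = 909.2 · 4.793 · 0.02307 / 0.102 = 990.5.
Re < 2300 → laminar flow, so f = 64/Re = 64/990.5 = 0.06461 (the turbulent correlation is not needed).
Darcy-Weisbach: ΔP = f(L/D)(ρV²/2) = 0.06461·(197.5/0.02307)·(909.2·4.793²/2) = 0.06461·8561·1.044e+04 = 5.777e+06 Pa.
ΔP = 5.777e+06 Pa = 5777 kPa.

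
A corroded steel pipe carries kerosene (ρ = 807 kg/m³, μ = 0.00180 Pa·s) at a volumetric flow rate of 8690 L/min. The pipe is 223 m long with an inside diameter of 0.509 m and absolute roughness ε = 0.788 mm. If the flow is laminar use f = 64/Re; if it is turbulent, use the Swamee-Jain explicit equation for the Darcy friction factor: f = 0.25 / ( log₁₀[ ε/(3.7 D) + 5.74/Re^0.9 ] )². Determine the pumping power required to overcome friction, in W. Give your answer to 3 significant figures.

Q = 8690 L/min = 8690/60000 = 0.1448 m³/s.
Cross-sectional area A = πD²/4 = π(0.509)²/4 = 0.2035 m²; mean velocity V = Q/A = 0.1448/0.2035 = 0.7118 m/s.
Reynolds number Re = ρVD/μ = 807 · 0.7118 · 0.509 / 0.0018 = 1.624e+05.
Re > 4000 → turbulent. Relative roughness ε/D = 0.000788/0.509 = 0.00155. Swamee-Jain: f = 0.25/(log₁₀[0.00155/3.7 + 5.74/1.624e+05^0.9])² = 0.25/(log₁₀[0.000418 + 0.000117])² = 0.25/(-3.271)² = 0.02336.
Darcy-Weisbach: ΔP = f(L/D)(ρV²/2) = 0.02336·(223/0.509)·(807·0.7118²/2) = 0.02336·438.1·204.4 = 2093 Pa.
Pumping power P = QΔP = 0.1448·2093 = 303.1 W = 303 W.

P ≈ 303 W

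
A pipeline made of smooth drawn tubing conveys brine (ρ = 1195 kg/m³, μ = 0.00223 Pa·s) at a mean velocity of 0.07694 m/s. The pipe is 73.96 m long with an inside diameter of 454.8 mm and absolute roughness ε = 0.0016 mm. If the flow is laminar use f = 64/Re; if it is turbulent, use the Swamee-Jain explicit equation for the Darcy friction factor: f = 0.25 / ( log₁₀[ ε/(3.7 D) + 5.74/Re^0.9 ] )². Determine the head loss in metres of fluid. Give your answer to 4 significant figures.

h_f ≈ 0.001288 m

Reynolds number Re = ρVD/μ = 1195 · 0.07694 · 0.4548 / 0.00223 = 1.875e+04.
Re > 4000 → turbulent. Relative roughness ε/D = 1.6e-06/0.4548 = 3.52e-06. Swamee-Jain: f = 0.25/(log₁₀[3.52e-06/3.7 + 5.74/1.875e+04^0.9])² = 0.25/(log₁₀[9.51e-07 + 0.000819])² = 0.25/(-3.086)² = 0.02625.
Darcy-Weisbach: ΔP = f(L/D)(ρV²/2) = 0.02625·(73.96/0.4548)·(1195·0.07694²/2) = 0.02625·162.6·3.537 = 15.1 Pa.
Head loss h_f = ΔP/(ρg) = 15.1/(1195·9.81) = 0.001288 m.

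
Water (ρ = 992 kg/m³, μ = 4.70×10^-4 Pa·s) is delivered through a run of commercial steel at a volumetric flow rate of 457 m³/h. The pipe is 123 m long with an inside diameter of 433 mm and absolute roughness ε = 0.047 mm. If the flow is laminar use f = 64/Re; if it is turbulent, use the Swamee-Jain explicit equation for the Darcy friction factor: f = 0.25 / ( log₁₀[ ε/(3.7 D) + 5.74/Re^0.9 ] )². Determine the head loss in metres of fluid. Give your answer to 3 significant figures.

Q = 457 m³/h = 457/3600 = 0.1269 m³/s.
Cross-sectional area A = πD²/4 = π(0.433)²/4 = 0.1473 m²; mean velocity V = Q/A = 0.1269/0.1473 = 0.8621 m/s.
Reynolds number Re = ρVD/μ = 992 · 0.8621 · 0.433 / 0.00047 = 7.879e+05.
Re > 4000 → turbulent. Relative roughness ε/D = 4.7e-05/0.433 = 0.000109. Swamee-Jain: f = 0.25/(log₁₀[0.000109/3.7 + 5.74/7.879e+05^0.9])² = 0.25/(log₁₀[2.93e-05 + 2.83e-05])² = 0.25/(-4.239)² = 0.01391.
Darcy-Weisbach: ΔP = f(L/D)(ρV²/2) = 0.01391·(123/0.433)·(992·0.8621²/2) = 0.01391·284.1·368.6 = 1457 Pa.
Head loss h_f = ΔP/(ρg) = 1457/(992·9.81) = 0.150 m.

h_f ≈ 0.150 m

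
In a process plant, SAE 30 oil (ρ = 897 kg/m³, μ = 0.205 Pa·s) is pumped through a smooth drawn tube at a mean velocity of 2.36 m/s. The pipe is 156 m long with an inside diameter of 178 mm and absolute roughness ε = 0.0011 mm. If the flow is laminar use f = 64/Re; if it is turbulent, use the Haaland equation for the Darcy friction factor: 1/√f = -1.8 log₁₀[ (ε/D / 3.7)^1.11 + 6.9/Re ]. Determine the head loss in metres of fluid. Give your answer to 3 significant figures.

Reynolds number Re = ρVD/μ = 897 · 2.36 · 0.178 / 0.205 = 1838.
Re < 2300 → laminar flow, so f = 64/Re = 64/1838 = 0.03482 (the turbulent correlation is not needed).
Darcy-Weisbach: ΔP = f(L/D)(ρV²/2) = 0.03482·(156/0.178)·(897·2.36²/2) = 0.03482·876.4·2498 = 7.623e+04 Pa.
Head loss h_f = ΔP/(ρg) = 7.623e+04/(897·9.81) = 8.66 m.

h_f ≈ 8.66 m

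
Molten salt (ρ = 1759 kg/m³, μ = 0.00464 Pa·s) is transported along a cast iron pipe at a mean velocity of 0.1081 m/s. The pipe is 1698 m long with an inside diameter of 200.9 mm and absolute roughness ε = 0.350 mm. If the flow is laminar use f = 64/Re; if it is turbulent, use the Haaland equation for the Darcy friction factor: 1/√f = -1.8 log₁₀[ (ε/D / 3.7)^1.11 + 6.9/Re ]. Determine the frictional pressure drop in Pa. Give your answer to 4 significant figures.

Reynolds number Re = ρVD/μ = 1759 · 0.1081 · 0.2009 / 0.00464 = 8233.
Re > 4000 → turbulent. Relative roughness ε/D = 0.00035/0.2009 = 0.00174. Haaland: 1/√f = -1.8 log₁₀[(0.00174/3.7)^1.11 + 6.9/8233] = -1.8 log₁₀[0.000203 + 0.000838] = 5.369, so f = 0.03469.
Darcy-Weisbach: ΔP = f(L/D)(ρV²/2) = 0.03469·(1698/0.2009)·(1759·0.1081²/2) = 0.03469·8452·10.28 = 3014 Pa.

ΔP ≈ 3014 Pa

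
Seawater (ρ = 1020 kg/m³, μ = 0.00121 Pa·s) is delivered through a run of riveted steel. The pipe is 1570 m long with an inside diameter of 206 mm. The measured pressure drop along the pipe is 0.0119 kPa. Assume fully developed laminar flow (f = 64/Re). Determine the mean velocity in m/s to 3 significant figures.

For laminar flow, f = 64/Re with Re = ρVD/μ, so Darcy-Weisbach reduces to ΔP = 32μLV/D². Solving for V: V = ΔP·D²/(32μL) = 11.9·(0.206)²/(32·0.00121·1570) = 0.008307 m/s.
Check: Re = ρVD/μ = 1020·0.008307·0.206/0.00121 = 1443 < 2300, so the laminar assumption holds.

V ≈ 0.00831 m/s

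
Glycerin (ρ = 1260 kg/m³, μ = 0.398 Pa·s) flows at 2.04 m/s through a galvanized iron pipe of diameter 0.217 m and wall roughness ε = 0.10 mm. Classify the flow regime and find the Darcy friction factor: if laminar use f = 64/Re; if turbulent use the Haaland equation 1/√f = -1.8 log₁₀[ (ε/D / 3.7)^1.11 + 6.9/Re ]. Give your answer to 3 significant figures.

f ≈ 0.0457

Re = ρVD/μ = 1260·2.04·0.217/0.398 = 1401.
Re < 2300 → laminar, so f = 64/Re = 0.04567 (roughness is irrelevant in laminar flow).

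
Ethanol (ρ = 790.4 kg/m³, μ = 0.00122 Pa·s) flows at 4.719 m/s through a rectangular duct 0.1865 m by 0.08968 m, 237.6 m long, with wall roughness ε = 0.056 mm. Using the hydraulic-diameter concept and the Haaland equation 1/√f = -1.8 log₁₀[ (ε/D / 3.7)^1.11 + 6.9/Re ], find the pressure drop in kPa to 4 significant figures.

ΔP ≈ 304.1 kPa

Hydraulic diameter D_h = 4A/P = 4·(0.1865·0.08968)/(2·(0.1865+0.08968)) = 0.0669/0.5524 = 0.1211 m.
Re = ρVD_h/μ = 790.4·4.719·0.1211/0.00122 = 3.703e+05.
ε/D_h = 5.6e-05/0.1211 = 0.000462; Haaland gives 1/√f = -1.8 log₁₀[4.65e-05+1.86e-05] = 7.535, so f = 0.01761.
ΔP = f(L/D_h)(ρV²/2) = 0.01761·237.6/0.1211·8801 = 3.041e+05 Pa.
ΔP = 304.1 kPa.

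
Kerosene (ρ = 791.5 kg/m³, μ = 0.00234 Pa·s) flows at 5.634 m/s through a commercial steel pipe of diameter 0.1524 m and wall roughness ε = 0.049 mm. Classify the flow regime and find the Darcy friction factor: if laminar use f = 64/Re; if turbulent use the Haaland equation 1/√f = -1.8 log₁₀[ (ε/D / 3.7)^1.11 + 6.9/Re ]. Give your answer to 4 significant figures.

f ≈ 0.01700

Re = ρVD/μ = 791.5·5.634·0.1524/0.00234 = 2.904e+05.
Re > 4000 → turbulent. ε/D = 4.9e-05/0.1524 = 0.000322; Haaland: 1/√f = -1.8 log₁₀[3.11e-05 + 2.38e-05] = 7.67, so f = 0.017.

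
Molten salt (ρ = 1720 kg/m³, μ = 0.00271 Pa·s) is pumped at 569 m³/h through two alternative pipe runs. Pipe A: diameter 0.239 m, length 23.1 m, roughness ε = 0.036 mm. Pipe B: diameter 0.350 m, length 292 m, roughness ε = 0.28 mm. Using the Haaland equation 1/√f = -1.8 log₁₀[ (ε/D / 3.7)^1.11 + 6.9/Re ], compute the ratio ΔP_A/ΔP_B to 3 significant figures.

Pipe A: V = Q/A = 0.1581/0.04486 = 3.523 m/s; Re = 5.344e+05; ε/D = 0.000151; Haaland → f = 0.01471; ΔP_A = f(L/D)(ρV²/2) = 1.518e+04 Pa.
Pipe B: V = Q/A = 0.1581/0.09621 = 1.643 m/s; Re = 3.649e+05; ε/D = 0.0008; Haaland → f = 0.01947; ΔP_B = f(L/D)(ρV²/2) = 3.77e+04 Pa.
ΔP_A/ΔP_B = 1.518e+04/3.77e+04 = 0.403.

ΔP_A/ΔP_B ≈ 0.403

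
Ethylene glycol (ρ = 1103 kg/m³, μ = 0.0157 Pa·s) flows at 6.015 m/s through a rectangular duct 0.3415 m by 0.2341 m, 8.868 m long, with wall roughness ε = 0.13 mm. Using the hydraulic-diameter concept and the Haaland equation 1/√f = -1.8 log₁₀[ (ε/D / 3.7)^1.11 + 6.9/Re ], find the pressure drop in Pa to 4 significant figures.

Hydraulic diameter D_h = 4A/P = 4·(0.3415·0.2341)/(2·(0.3415+0.2341)) = 0.3198/1.151 = 0.2778 m.
Re = ρVD_h/μ = 1103·6.015·0.2778/0.0157 = 1.174e+05.
ε/D_h = 0.00013/0.2778 = 0.000468; Haaland gives 1/√f = -1.8 log₁₀[4.71e-05+5.88e-05] = 7.155, so f = 0.01953.
ΔP = f(L/D_h)(ρV²/2) = 0.01953·8.868/0.2778·1.995e+04 = 1.244e+04 Pa.

ΔP ≈ 12440 Pa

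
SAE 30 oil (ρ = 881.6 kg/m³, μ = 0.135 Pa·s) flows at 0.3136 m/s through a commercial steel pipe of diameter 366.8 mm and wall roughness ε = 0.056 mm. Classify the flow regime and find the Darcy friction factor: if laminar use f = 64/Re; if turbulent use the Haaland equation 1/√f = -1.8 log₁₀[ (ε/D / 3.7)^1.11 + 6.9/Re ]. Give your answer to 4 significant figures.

f ≈ 0.08520

Re = ρVD/μ = 881.6·0.3136·0.3668/0.135 = 751.2.
Re < 2300 → laminar, so f = 64/Re = 0.0852 (roughness is irrelevant in laminar flow).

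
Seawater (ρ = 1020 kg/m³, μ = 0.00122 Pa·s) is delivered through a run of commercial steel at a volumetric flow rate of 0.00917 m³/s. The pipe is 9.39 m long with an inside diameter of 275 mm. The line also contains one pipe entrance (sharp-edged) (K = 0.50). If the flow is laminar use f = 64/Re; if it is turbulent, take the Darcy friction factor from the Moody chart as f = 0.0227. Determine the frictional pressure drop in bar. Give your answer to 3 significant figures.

Cross-sectional area A = πD²/4 = π(0.275)²/4 = 0.0594 m²; mean velocity V = Q/A = 0.00917/0.0594 = 0.1544 m/s.
Reynolds number Re = ρVD/μ = 1020 · 0.1544 · 0.275 / 0.00122 = 3.55e+04.
Re > 4000 → turbulent; use the Moody-chart value f = 0.0227.
Total minor-loss coefficient ΣK = 1·0.5 = 0.5.
ΔP = [f·L/D + ΣK]·(ρV²/2) = [0.0227·9.39/0.275 + 0.5]·(1020·0.1544²/2) = [0.7751 + 0.5]·12.16 = 15.5 Pa.
ΔP = 15.5 Pa = 1.55×10^-4 bar.

ΔP ≈ 1.55×10^-4 bar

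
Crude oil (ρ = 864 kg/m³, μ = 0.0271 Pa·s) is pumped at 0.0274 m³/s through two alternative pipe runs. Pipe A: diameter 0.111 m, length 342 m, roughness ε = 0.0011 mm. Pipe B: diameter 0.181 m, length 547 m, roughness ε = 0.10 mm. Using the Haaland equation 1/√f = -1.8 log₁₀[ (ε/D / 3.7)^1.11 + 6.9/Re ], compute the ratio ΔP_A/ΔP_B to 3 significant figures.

ΔP_A/ΔP_B ≈ 6.18

Pipe A: V = Q/A = 0.0274/0.009677 = 2.831 m/s; Re = 1.002e+04; ε/D = 9.91e-06; Haaland → f = 0.03088; ΔP_A = f(L/D)(ρV²/2) = 3.295e+05 Pa.
Pipe B: V = Q/A = 0.0274/0.02573 = 1.065 m/s; Re = 6145; ε/D = 0.000552; Haaland → f = 0.03599; ΔP_B = f(L/D)(ρV²/2) = 5.329e+04 Pa.
ΔP_A/ΔP_B = 3.295e+05/5.329e+04 = 6.18.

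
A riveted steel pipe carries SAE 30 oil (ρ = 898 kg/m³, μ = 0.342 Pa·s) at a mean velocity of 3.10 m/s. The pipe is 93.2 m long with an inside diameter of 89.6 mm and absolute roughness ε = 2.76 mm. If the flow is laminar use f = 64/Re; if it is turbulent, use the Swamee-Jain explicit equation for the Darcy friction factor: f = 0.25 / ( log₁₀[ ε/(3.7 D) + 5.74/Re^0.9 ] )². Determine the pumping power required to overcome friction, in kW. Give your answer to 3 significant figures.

P ≈ 7.70 kW

Reynolds number Re = ρVD/μ = 898 · 3.1 · 0.0896 / 0.342 = 729.3.
Re < 2300 → laminar flow, so f = 64/Re = 64/729.3 = 0.08775 (the turbulent correlation is not needed).
Darcy-Weisbach: ΔP = f(L/D)(ρV²/2) = 0.08775·(93.2/0.0896)·(898·3.1²/2) = 0.08775·1040·4315 = 3.939e+05 Pa.
Q = V·A = 3.1·0.006305 = 0.01955 m³/s.
Pumping power P = QΔP = 0.01955·3.939e+05 = 7698 W = 7.70 kW.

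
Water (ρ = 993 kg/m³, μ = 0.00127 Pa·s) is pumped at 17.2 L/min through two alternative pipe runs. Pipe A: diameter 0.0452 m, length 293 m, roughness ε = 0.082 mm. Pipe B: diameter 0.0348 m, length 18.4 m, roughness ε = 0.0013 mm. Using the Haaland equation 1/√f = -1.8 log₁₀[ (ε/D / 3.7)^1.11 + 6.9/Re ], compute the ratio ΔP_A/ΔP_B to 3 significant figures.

Pipe A: V = Q/A = 0.0002867/0.001605 = 0.1787 m/s; Re = 6314; ε/D = 0.00181; Haaland → f = 0.0371; ΔP_A = f(L/D)(ρV²/2) = 3811 Pa.
Pipe B: V = Q/A = 0.0002867/0.0009511 = 0.3014 m/s; Re = 8201; ε/D = 3.74e-05; Haaland → f = 0.03267; ΔP_B = f(L/D)(ρV²/2) = 779.1 Pa.
ΔP_A/ΔP_B = 3811/779.1 = 4.89.

ΔP_A/ΔP_B ≈ 4.89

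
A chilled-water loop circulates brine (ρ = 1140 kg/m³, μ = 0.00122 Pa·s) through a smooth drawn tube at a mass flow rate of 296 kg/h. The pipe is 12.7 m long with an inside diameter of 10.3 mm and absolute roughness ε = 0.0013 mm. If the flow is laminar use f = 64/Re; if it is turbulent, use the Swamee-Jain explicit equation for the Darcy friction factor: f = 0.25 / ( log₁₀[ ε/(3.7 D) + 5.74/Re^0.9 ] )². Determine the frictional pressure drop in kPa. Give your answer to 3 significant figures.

ṁ = 296 kg/h = 296/3600 = 0.08222 kg/s.
A = πD²/4 = π(0.0103)²/4 = 8.332e-05 m²; mean velocity V = ṁ/(ρA) = 0.08222/(1140 · 8.332e-05) = 0.8656 m/s.
Reynolds number Re = ρVD/μ = 1140 · 0.8656 · 0.0103 / 0.00122 = 8331.
Re > 4000 → turbulent. Relative roughness ε/D = 1.3e-06/0.0103 = 0.000126. Swamee-Jain: f = 0.25/(log₁₀[0.000126/3.7 + 5.74/8331^0.9])² = 0.25/(log₁₀[3.41e-05 + 0.0017])² = 0.25/(-2.761)² = 0.03279.
Darcy-Weisbach: ΔP = f(L/D)(ρV²/2) = 0.03279·(12.7/0.0103)·(1140·0.8656²/2) = 0.03279·1233·427.1 = 1.727e+04 Pa.
ΔP = 1.727e+04 Pa = 17.3 kPa.

ΔP ≈ 17.3 kPa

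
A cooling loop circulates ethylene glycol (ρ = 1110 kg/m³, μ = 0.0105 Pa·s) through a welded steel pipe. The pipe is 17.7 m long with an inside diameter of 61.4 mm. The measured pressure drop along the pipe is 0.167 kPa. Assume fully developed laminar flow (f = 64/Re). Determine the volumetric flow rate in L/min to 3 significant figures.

Q ≈ 18.8 L/min

For laminar flow, f = 64/Re with Re = ρVD/μ, so Darcy-Weisbach reduces to ΔP = 32μLV/D². Solving for V: V = ΔP·D²/(32μL) = 167·(0.0614)²/(32·0.0105·17.7) = 0.1059 m/s.
Check: Re = ρVD/μ = 1110·0.1059·0.0614/0.0105 = 687.1 < 2300, so the laminar assumption holds.
Q = V·A = 0.1059·(π/4·0.0614²) = 0.0003134 m³/s = 18.8 L/min.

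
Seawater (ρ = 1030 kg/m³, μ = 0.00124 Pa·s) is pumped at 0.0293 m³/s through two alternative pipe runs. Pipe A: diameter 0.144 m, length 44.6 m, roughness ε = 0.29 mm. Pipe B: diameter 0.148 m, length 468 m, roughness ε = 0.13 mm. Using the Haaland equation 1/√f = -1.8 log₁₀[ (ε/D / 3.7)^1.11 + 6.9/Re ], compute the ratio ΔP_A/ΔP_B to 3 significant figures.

ΔP_A/ΔP_B ≈ 0.130

Pipe A: V = Q/A = 0.0293/0.01629 = 1.799 m/s; Re = 2.152e+05; ε/D = 0.00201; Haaland → f = 0.02424; ΔP_A = f(L/D)(ρV²/2) = 1.251e+04 Pa.
Pipe B: V = Q/A = 0.0293/0.0172 = 1.703 m/s; Re = 2.094e+05; ε/D = 0.000878; Haaland → f = 0.02036; ΔP_B = f(L/D)(ρV²/2) = 9.617e+04 Pa.
ΔP_A/ΔP_B = 1.251e+04/9.617e+04 = 0.130.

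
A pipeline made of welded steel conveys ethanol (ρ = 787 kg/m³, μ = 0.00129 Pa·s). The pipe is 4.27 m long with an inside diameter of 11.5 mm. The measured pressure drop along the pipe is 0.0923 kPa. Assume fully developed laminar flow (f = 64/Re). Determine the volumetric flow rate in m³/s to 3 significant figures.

For laminar flow, f = 64/Re with Re = ρVD/μ, so Darcy-Weisbach reduces to ΔP = 32μLV/D². Solving for V: V = ΔP·D²/(32μL) = 92.3·(0.0115)²/(32·0.00129·4.27) = 0.06925 m/s.
Check: Re = ρVD/μ = 787·0.06925·0.0115/0.00129 = 485.9 < 2300, so the laminar assumption holds.
Q = V·A = 0.06925·(π/4·0.0115²) = 7.193e-06 m³/s = 7.19×10^-6 m³/s.

Q ≈ 7.19×10^-6 m³/s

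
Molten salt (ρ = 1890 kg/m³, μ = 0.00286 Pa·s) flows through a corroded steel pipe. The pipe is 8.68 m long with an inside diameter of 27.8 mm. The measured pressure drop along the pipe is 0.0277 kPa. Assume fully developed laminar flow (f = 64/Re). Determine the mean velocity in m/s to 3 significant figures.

For laminar flow, f = 64/Re with Re = ρVD/μ, so Darcy-Weisbach reduces to ΔP = 32μLV/D². Solving for V: V = ΔP·D²/(32μL) = 27.7·(0.0278)²/(32·0.00286·8.68) = 0.02695 m/s.
Check: Re = ρVD/μ = 1890·0.02695·0.0278/0.00286 = 495.1 < 2300, so the laminar assumption holds.

V ≈ 0.0269 m/s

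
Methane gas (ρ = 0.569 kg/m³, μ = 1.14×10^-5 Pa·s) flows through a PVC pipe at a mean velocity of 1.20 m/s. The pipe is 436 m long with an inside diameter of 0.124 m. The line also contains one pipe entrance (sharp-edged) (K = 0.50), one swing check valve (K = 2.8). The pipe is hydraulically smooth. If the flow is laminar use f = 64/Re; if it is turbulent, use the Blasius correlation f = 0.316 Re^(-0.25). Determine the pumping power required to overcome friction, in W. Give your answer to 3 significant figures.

P ≈ 0.730 W

Reynolds number Re = ρVD/μ = 0.569 · 1.2 · 0.124 / 1.14e-05 = 7427.
Re > 4000 → turbulent. Smooth-pipe (Blasius): f = 0.316 Re^(-0.25) = 0.316/(7427)^0.25 = 0.03404.
Total minor-loss coefficient ΣK = 1·0.5 + 1·2.8 = 3.3.
ΔP = [f·L/D + ΣK]·(ρV²/2) = [0.03404·436/0.124 + 3.3]·(0.569·1.2²/2) = [119.7 + 3.3]·0.4097 = 50.39 Pa.
Q = V·A = 1.2·0.01208 = 0.01449 m³/s.
Pumping power P = QΔP = 0.01449·50.39 = 0.7302 W = 0.730 W.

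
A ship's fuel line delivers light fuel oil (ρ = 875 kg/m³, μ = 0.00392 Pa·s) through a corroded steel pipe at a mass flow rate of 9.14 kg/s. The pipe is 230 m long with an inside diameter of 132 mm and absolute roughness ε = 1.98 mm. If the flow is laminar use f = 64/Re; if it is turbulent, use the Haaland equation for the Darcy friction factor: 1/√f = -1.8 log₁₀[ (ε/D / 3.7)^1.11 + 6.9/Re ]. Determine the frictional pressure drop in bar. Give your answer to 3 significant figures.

ΔP ≈ 0.203 bar

A = πD²/4 = π(0.132)²/4 = 0.01368 m²; mean velocity V = ṁ/(ρA) = 9.14/(875 · 0.01368) = 0.7633 m/s.
Reynolds number Re = ρVD/μ = 875 · 0.7633 · 0.132 / 0.00392 = 2.249e+04.
Re > 4000 → turbulent. Relative roughness ε/D = 0.00198/0.132 = 0.015. Haaland: 1/√f = -1.8 log₁₀[(0.015/3.7)^1.11 + 6.9/2.249e+04] = -1.8 log₁₀[0.00221 + 0.000307] = 4.678, so f = 0.0457.
Darcy-Weisbach: ΔP = f(L/D)(ρV²/2) = 0.0457·(230/0.132)·(875·0.7633²/2) = 0.0457·1742·254.9 = 2.03e+04 Pa.
ΔP = 2.03e+04 Pa = 0.203 bar.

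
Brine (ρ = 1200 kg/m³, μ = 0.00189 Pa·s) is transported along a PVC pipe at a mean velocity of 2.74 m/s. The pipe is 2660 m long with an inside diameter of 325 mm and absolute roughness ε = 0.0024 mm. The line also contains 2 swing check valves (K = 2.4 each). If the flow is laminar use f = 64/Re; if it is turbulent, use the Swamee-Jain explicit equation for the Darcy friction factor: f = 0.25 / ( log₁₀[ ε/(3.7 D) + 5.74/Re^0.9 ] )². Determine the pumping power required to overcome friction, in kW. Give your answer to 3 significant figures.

P ≈ 113 kW

Reynolds number Re = ρVD/μ = 1200 · 2.74 · 0.325 / 0.00189 = 5.654e+05.
Re > 4000 → turbulent. Relative roughness ε/D = 2.4e-06/0.325 = 7.38e-06. Swamee-Jain: f = 0.25/(log₁₀[7.38e-06/3.7 + 5.74/5.654e+05^0.9])² = 0.25/(log₁₀[2e-06 + 3.82e-05])² = 0.25/(-4.396)² = 0.01294.
Total minor-loss coefficient ΣK = 2·2.4 = 4.8.
ΔP = [f·L/D + ΣK]·(ρV²/2) = [0.01294·2660/0.325 + 4.8]·(1200·2.74²/2) = [105.9 + 4.8]·4505 = 4.986e+05 Pa.
Q = V·A = 2.74·0.08296 = 0.2273 m³/s.
Pumping power P = QΔP = 0.2273·4.986e+05 = 113300 W = 113 kW.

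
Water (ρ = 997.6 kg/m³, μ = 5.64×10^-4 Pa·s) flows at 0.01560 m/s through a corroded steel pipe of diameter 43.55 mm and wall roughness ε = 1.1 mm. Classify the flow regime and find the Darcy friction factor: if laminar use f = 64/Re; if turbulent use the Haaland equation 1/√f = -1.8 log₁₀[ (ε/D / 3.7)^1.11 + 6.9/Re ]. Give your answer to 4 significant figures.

Re = ρVD/μ = 997.6·0.0156·0.04355/0.000564 = 1202.
Re < 2300 → laminar, so f = 64/Re = 0.05326 (roughness is irrelevant in laminar flow).

f ≈ 0.05326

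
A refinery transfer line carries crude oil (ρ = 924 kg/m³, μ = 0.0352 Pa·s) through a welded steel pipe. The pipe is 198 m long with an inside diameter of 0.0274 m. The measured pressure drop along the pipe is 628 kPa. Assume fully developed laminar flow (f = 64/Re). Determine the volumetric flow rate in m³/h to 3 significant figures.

For laminar flow, f = 64/Re with Re = ρVD/μ, so Darcy-Weisbach reduces to ΔP = 32μLV/D². Solving for V: V = ΔP·D²/(32μL) = 6.28e+05·(0.0274)²/(32·0.0352·198) = 2.114 m/s.
Check: Re = ρVD/μ = 924·2.114·0.0274/0.0352 = 1520 < 2300, so the laminar assumption holds.
Q = V·A = 2.114·(π/4·0.0274²) = 0.001247 m³/s = 4.49 m³/h.

Q ≈ 4.49 m³/h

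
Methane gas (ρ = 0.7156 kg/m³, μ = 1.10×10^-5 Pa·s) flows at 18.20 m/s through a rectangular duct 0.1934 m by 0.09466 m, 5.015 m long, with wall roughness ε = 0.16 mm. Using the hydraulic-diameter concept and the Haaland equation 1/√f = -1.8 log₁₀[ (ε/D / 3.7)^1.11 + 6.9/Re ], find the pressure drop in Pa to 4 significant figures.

ΔP ≈ 103.9 Pa

Hydraulic diameter D_h = 4A/P = 4·(0.1934·0.09466)/(2·(0.1934+0.09466)) = 0.07323/0.5761 = 0.1271 m.
Re = ρVD_h/μ = 0.7156·18.2·0.1271/1.1e-05 = 1.505e+05.
ε/D_h = 0.00016/0.1271 = 0.00126; Haaland gives 1/√f = -1.8 log₁₀[0.000141+4.58e-05] = 6.71, so f = 0.02221.
ΔP = f(L/D_h)(ρV²/2) = 0.02221·5.015/0.1271·118.5 = 103.9 Pa.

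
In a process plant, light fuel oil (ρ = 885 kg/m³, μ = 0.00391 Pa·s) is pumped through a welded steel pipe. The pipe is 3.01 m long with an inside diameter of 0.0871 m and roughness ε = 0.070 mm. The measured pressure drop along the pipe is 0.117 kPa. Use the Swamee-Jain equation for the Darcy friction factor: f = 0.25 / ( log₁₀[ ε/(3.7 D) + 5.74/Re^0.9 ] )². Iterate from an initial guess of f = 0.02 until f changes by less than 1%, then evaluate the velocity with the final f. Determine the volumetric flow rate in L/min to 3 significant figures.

Rearranging Darcy-Weisbach: V = √(2·ΔP·D/(f·L·ρ)). With ε/D = 7e-05/0.0871 = 0.000804, iterate starting from f = 0.02:
  f = 0.02 → V = √(2·117·0.0871/(0.02·3.01·885)) = 0.6185 m/s; Re = ρVD/μ = 1.219e+04; f → 0.03085
  f = 0.03085 → V = 0.498 m/s; Re = 9818; f → 0.03249
  f = 0.03249 → V = 0.4853 m/s; Re = 9567; f → 0.0327
Converged (Δf/f < 1%). With the final f = 0.0327: V = √(2·117·0.0871/(0.0327·3.01·885)) = 0.4837 m/s.
Q = V·A = 0.4837·(π/4·0.0871²) = 0.002882 m³/s = 173 L/min.

Q ≈ 173 L/min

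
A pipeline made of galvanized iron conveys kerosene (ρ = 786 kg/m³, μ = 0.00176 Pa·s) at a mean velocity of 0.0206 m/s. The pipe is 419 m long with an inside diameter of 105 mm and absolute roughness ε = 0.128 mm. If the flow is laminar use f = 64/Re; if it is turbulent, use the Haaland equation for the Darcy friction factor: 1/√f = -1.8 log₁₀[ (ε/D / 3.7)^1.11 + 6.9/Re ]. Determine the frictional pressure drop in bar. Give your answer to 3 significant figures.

Reynolds number Re = ρVD/μ = 786 · 0.0206 · 0.105 / 0.00176 = 966.
Re < 2300 → laminar flow, so f = 64/Re = 64/966 = 0.06625 (the turbulent correlation is not needed).
Darcy-Weisbach: ΔP = f(L/D)(ρV²/2) = 0.06625·(419/0.105)·(786·0.0206²/2) = 0.06625·3990·0.1668 = 44.09 Pa.
ΔP = 44.09 Pa = 4.41×10^-4 bar.

ΔP ≈ 4.41×10^-4 bar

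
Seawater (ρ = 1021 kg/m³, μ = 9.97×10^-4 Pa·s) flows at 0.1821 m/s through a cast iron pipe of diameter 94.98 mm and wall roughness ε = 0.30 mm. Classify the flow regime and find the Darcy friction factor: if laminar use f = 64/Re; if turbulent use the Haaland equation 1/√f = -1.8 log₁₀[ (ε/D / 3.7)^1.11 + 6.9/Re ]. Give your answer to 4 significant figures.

f ≈ 0.03198

Re = ρVD/μ = 1021·0.1821·0.09498/0.000997 = 1.771e+04.
Re > 4000 → turbulent. ε/D = 0.0003/0.09498 = 0.00316; Haaland: 1/√f = -1.8 log₁₀[0.000392 + 0.00039] = 5.592, so f = 0.03198.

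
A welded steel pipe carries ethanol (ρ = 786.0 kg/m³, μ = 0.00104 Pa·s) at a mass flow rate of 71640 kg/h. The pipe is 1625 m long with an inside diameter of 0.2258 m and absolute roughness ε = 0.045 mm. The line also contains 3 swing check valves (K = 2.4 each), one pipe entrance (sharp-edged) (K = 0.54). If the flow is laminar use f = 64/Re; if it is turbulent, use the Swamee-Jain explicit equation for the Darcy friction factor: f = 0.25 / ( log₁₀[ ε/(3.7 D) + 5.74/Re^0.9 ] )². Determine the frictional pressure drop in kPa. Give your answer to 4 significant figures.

ṁ = 71640 kg/h = 71640/3600 = 19.9 kg/s.
A = πD²/4 = π(0.2258)²/4 = 0.04004 m²; mean velocity V = ṁ/(ρA) = 19.9/(786 · 0.04004) = 0.6323 m/s.
Reynolds number Re = ρVD/μ = 786 · 0.6323 · 0.2258 / 0.00104 = 1.079e+05.
Re > 4000 → turbulent. Relative roughness ε/D = 4.5e-05/0.2258 = 0.000199. Swamee-Jain: f = 0.25/(log₁₀[0.000199/3.7 + 5.74/1.079e+05^0.9])² = 0.25/(log₁₀[5.39e-05 + 0.00017])² = 0.25/(-3.651)² = 0.01876.
Total minor-loss coefficient ΣK = 3·2.4 + 1·0.54 = 7.74.
ΔP = [f·L/D + ΣK]·(ρV²/2) = [0.01876·1625/0.2258 + 7.74]·(786·0.6323²/2) = [135 + 7.74]·157.1 = 2.242e+04 Pa.
ΔP = 2.242e+04 Pa = 22.42 kPa.

ΔP ≈ 22.42 kPa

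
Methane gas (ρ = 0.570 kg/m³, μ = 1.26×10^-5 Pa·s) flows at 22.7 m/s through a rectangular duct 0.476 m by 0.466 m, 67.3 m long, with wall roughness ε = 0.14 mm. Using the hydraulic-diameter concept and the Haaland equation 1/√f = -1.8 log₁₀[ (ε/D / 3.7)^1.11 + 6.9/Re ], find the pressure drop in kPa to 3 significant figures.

Hydraulic diameter D_h = 4A/P = 4·(0.476·0.466)/(2·(0.476+0.466)) = 0.8873/1.884 = 0.4709 m.
Re = ρVD_h/μ = 0.57·22.7·0.4709/1.26e-05 = 4.836e+05.
ε/D_h = 0.00014/0.4709 = 0.000297; Haaland gives 1/√f = -1.8 log₁₀[2.85e-05+1.43e-05] = 7.864, so f = 0.01617.
ΔP = f(L/D_h)(ρV²/2) = 0.01617·67.3/0.4709·146.9 = 339.3 Pa.
ΔP = 0.339 kPa.

ΔP ≈ 0.339 kPa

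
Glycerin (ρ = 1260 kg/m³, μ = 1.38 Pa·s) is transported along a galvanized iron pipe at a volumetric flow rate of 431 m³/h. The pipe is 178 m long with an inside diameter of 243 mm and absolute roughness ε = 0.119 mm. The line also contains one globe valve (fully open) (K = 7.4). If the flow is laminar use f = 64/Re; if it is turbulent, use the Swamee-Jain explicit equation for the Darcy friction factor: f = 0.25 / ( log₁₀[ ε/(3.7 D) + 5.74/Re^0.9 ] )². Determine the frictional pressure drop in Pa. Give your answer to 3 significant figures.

Q = 431 m³/h = 431/3600 = 0.1197 m³/s.
Cross-sectional area A = πD²/4 = π(0.243)²/4 = 0.04638 m²; mean velocity V = Q/A = 0.1197/0.04638 = 2.582 m/s.
Reynolds number Re = ρVD/μ = 1260 · 2.582 · 0.243 / 1.38 = 572.8.
Re < 2300 → laminar flow, so f = 64/Re = 64/572.8 = 0.1117 (the turbulent correlation is not needed).
Total minor-loss coefficient ΣK = 1·7.4 = 7.4.
ΔP = [f·L/D + ΣK]·(ρV²/2) = [0.1117·178/0.243 + 7.4]·(1260·2.582²/2) = [81.85 + 7.4]·4198 = 3.747e+05 Pa.

ΔP ≈ 375000 Pa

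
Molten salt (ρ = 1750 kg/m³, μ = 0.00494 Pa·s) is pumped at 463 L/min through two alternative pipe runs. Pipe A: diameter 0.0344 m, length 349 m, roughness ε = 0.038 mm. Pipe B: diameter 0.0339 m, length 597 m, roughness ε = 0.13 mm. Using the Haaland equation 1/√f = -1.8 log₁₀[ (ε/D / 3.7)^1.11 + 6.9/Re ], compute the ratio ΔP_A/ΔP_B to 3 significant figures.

ΔP_A/ΔP_B ≈ 0.416

Pipe A: V = Q/A = 0.007717/0.0009294 = 8.303 m/s; Re = 1.012e+05; ε/D = 0.0011; Haaland → f = 0.0223; ΔP_A = f(L/D)(ρV²/2) = 1.365e+07 Pa.
Pipe B: V = Q/A = 0.007717/0.0009026 = 8.549 m/s; Re = 1.027e+05; ε/D = 0.00383; Haaland → f = 0.0291; ΔP_B = f(L/D)(ρV²/2) = 3.278e+07 Pa.
ΔP_A/ΔP_B = 1.365e+07/3.278e+07 = 0.416.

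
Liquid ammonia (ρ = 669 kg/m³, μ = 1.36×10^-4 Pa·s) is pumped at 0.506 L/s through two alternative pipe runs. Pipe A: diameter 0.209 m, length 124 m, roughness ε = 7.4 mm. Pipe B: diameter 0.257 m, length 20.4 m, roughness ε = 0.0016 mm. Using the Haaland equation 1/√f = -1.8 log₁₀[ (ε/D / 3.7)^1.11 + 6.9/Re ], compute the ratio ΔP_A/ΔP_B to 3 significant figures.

ΔP_A/ΔP_B ≈ 37.1

Pipe A: V = Q/A = 0.000506/0.03431 = 0.01475 m/s; Re = 1.516e+04; ε/D = 0.0354; Haaland → f = 0.0633; ΔP_A = f(L/D)(ρV²/2) = 2.733 Pa.
Pipe B: V = Q/A = 0.000506/0.05187 = 0.009754 m/s; Re = 1.233e+04; ε/D = 6.23e-06; Haaland → f = 0.02919; ΔP_B = f(L/D)(ρV²/2) = 0.07373 Pa.
ΔP_A/ΔP_B = 2.733/0.07373 = 37.1.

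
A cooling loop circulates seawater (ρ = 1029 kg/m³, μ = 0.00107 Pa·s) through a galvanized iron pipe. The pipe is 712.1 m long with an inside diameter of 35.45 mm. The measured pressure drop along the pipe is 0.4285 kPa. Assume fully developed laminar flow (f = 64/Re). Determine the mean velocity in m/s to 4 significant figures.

For laminar flow, f = 64/Re with Re = ρVD/μ, so Darcy-Weisbach reduces to ΔP = 32μLV/D². Solving for V: V = ΔP·D²/(32μL) = 428.5·(0.03545)²/(32·0.00107·712.1) = 0.02209 m/s.
Check: Re = ρVD/μ = 1029·0.02209·0.03545/0.00107 = 752.9 < 2300, so the laminar assumption holds.

V ≈ 0.02209 m/s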